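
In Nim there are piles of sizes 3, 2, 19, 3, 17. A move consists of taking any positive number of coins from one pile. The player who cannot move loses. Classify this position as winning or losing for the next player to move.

Losing position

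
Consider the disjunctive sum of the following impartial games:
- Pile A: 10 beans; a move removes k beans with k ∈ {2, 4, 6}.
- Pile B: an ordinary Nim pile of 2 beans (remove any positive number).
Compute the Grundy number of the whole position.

3

Grundy values for pile A (subtraction set {2, 4, 6}):
k:     0  1  2  3  4  5  6  7  8  9 10
g(k):  0  0  1  1  2  2  3  3  0  0  1
So g(10) = 1.
Pile B is a plain Nim pile of size 2, so its Grundy value is 2.
The value of a disjunctive sum is the nim-sum of the parts.
Combined value = 1 XOR 2 = 3.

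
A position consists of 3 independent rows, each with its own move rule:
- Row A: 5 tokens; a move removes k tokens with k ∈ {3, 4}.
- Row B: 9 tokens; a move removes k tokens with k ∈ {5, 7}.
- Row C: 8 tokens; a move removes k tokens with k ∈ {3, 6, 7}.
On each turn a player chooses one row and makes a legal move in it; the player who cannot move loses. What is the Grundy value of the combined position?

Grundy values for row A (subtraction set {3, 4}):
g(0) = mex{} = 0
g(1) = mex{} = 0
g(2) = mex{} = 0
g(3) = mex{0} = 1
g(4) = mex{0} = 1
g(5) = mex{0} = 1
So g(5) = 1.
Build the Grundy sequence for row B with g(k) = mex{g(k−s) : s ∈ {5, 7}, s ≤ k}:
g(0) = mex{} = 0
g(1) = mex{} = 0
g(2) = mex{} = 0
g(3) = mex{} = 0
g(4) = mex{} = 0
g(5) = mex{0} = 1
g(6) = mex{0} = 1
g(7) = mex{0} = 1
g(8) = mex{0} = 1
g(9) = mex{0} = 1
So g(9) = 1.
Build the Grundy sequence for row C with g(k) = mex{g(k−s) : s ∈ {3, 6, 7}, s ≤ k}:
k:     0  1  2  3  4  5  6  7  8
g(k):  0  0  0  1  1  1  2  2  2
So g(8) = 2.
By the Sprague-Grundy theorem, the Grundy value of a sum of independent games is the XOR of the component values.
Combined value = 1 XOR 1 XOR 2 = 2.

2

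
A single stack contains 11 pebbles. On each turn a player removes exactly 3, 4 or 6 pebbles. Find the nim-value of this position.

Grundy values for subtraction set {3, 4, 6}:
g(0) = mex{} = 0
g(1) = mex{} = 0
g(2) = mex{} = 0
g(3) = mex{0} = 1
g(4) = mex{0} = 1
g(5) = mex{0} = 1
g(6) = mex{0,1} = 2
g(7) = mex{0,1} = 2
g(8) = mex{0,1} = 2
g(9) = mex{1,2} = 0
g(10) = mex{1,2} = 0
g(11) = mex{1,2} = 0
So g(11) = 0.

0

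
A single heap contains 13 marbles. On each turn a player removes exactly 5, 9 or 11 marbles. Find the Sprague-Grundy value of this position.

2

Grundy values for subtraction set {5, 9, 11}:
k:     0  1  2  3  4  5  6  7  8  9 10 11 12 13
g(k):  0  0  0  0  0  1  1  1  1  1  2  2  2  2
So g(13) = 2.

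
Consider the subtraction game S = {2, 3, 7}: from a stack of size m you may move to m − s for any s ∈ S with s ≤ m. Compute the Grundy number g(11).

Compute g(0), g(1), … for moves {2, 3, 7}:
k:     0  1  2  3  4  5  6  7  8  9 10 11
g(k):  0  0  1  1  2  0  0  1  1  2  0  0
So g(11) = 0.

0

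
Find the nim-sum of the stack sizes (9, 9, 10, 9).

3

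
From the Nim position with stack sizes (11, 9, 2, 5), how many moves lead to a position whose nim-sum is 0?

Nim-sum: 11 ^ 9 ^ 2 ^ 5 = 5.
The overall nim-sum is X = 5. A stack of size p has a winning move iff p XOR X < p (reduce it to p XOR X).
  11: 11 XOR 5 = 14 ≥ 11 — no move.
  9: 9 XOR 5 = 12 ≥ 9 — no move.
  2: 2 XOR 5 = 7 ≥ 2 — no move.
  5: 5 XOR 5 = 0 < 5 — winning move (to 0).
That gives 1 winning move.

1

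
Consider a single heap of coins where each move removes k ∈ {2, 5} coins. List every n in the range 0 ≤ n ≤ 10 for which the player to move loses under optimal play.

Build the Grundy sequence with g(k) = mex{g(k−s) : s ∈ {2, 5}, s ≤ k}:
g(0) = mex{} = 0
g(1) = mex{} = 0
g(2) = mex{0} = 1
g(3) = mex{0} = 1
g(4) = mex{1} = 0
g(5) = mex{0,1} = 2
g(6) = mex{0} = 1
g(7) = mex{1,2} = 0
g(8) = mex{1} = 0
g(9) = mex{0} = 1
g(10) = mex{0,2} = 1
The P-positions (g = 0) in 0..10 are 0, 1, 4, 7, 8.

0, 1, 4, 7, 8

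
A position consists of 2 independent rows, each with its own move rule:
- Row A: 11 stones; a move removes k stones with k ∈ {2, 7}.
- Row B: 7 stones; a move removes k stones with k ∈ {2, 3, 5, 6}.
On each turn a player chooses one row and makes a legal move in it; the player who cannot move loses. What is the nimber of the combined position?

Build the Grundy sequence for row A with g(k) = mex{g(k−s) : s ∈ {2, 7}, s ≤ k}:
k:     0  1  2  3  4  5  6  7  8  9 10 11
g(k):  0  0  1  1  0  0  1  1  2  0  0  1
So g(11) = 1.
For row B, compute g(0), g(1), … with moves {2, 3, 5, 6}:
g(0) = mex{} = 0
g(1) = mex{} = 0
g(2) = mex{0} = 1
g(3) = mex{0} = 1
g(4) = mex{0,1} = 2
g(5) = mex{0,1} = 2
g(6) = mex{0,1,2} = 3
g(7) = mex{0,1,2} = 3
So g(7) = 3.
The value of a disjunctive sum is the nim-sum of the parts.
Combined value = 1 XOR 3 = 2.

2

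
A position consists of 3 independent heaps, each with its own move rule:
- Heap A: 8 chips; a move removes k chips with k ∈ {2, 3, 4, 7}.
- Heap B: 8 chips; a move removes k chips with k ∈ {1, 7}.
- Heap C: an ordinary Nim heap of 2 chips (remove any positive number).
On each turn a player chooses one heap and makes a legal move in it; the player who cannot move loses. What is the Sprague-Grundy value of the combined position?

Build the Grundy sequence for heap A with g(k) = mex{g(k−s) : s ∈ {2, 3, 4, 7}, s ≤ k}:
g(0) = mex{} = 0
g(1) = mex{} = 0
g(2) = mex{0} = 1
g(3) = mex{0} = 1
g(4) = mex{0,1} = 2
g(5) = mex{0,1} = 2
g(6) = mex{1,2} = 0
g(7) = mex{0,1,2} = 3
g(8) = mex{0,2} = 1
So g(8) = 1.
Grundy values for heap B (subtraction set {1, 7}):
k:     0  1  2  3  4  5  6  7  8
g(k):  0  1  0  1  0  1  0  1  0
So g(8) = 0.
Heap C is a plain Nim heap of size 2, so its Grundy value is 2.
The value of a disjunctive sum is the nim-sum of the parts.
Combined value = 1 XOR 0 XOR 2 = 3.

3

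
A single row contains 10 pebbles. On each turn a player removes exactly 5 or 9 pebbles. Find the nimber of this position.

2

Compute g(0), g(1), … for moves {5, 9}:
k:     0  1  2  3  4  5  6  7  8  9 10
g(k):  0  0  0  0  0  1  1  1  1  1  2
So g(10) = 2.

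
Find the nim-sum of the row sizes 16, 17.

1

Compute the nim-sum pairwise:
16 XOR 17 = 1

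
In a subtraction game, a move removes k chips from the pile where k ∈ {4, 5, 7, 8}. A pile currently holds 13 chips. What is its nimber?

0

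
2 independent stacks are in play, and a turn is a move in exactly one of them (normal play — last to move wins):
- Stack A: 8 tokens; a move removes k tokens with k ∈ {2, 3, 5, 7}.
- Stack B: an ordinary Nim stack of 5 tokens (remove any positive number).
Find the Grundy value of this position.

1

Grundy values for stack A (subtraction set {2, 3, 5, 7}):
g(0) = mex{} = 0
g(1) = mex{} = 0
g(2) = mex{0} = 1
g(3) = mex{0} = 1
g(4) = mex{0,1} = 2
g(5) = mex{0,1} = 2
g(6) = mex{0,1,2} = 3
g(7) = mex{0,1,2} = 3
g(8) = mex{0,1,2,3} = 4
So g(8) = 4.
Stack B is a plain Nim stack of size 5, so its Grundy value is 5.
By the Sprague-Grundy theorem, the Grundy value of a sum of independent games is the XOR of the component values.
Combined value = 4 XOR 5 = 1.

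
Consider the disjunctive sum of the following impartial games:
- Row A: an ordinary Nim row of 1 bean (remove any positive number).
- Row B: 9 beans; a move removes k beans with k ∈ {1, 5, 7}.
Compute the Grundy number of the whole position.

0

Row A is a plain Nim row of size 1, so its Grundy value is 1.
Build the Grundy sequence for row B with g(k) = mex{g(k−s) : s ∈ {1, 5, 7}, s ≤ k}:
g(0) = mex{} = 0
g(1) = mex{0} = 1
g(2) = mex{1} = 0
g(3) = mex{0} = 1
g(4) = mex{1} = 0
g(5) = mex{0} = 1
g(6) = mex{1} = 0
g(7) = mex{0} = 1
g(8) = mex{1} = 0
g(9) = mex{0} = 1
So g(9) = 1.
By the Sprague-Grundy theorem, the Grundy value of a sum of independent games is the XOR of the component values.
Combined value = 1 ⊕ 1 = 0.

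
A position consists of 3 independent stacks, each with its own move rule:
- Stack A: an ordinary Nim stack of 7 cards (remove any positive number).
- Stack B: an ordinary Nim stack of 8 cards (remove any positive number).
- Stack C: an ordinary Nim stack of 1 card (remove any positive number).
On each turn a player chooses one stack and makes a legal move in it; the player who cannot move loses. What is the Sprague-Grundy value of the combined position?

14

Stack A is a plain Nim stack of size 7, so its Grundy value is 7.
Stack B is a plain Nim stack of size 8, so its Grundy value is 8.
Stack C is a plain Nim stack of size 1, so its Grundy value is 1.
The value of a disjunctive sum is the nim-sum of the parts.
Combined value = 7 ⊕ 8 ⊕ 1 = 14.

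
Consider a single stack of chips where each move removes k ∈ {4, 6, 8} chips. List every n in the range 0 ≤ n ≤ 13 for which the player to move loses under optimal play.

0, 1, 2, 3, 12, 13

Grundy values for subtraction set {4, 6, 8}:
g(0) = mex{} = 0
g(1) = mex{} = 0
g(2) = mex{} = 0
g(3) = mex{} = 0
g(4) = mex{0} = 1
g(5) = mex{0} = 1
g(6) = mex{0} = 1
g(7) = mex{0} = 1
g(8) = mex{0,1} = 2
g(9) = mex{0,1} = 2
g(10) = mex{0,1} = 2
g(11) = mex{0,1} = 2
g(12) = mex{1,2} = 0
g(13) = mex{1,2} = 0
The P-positions (g = 0) in 0..13 are 0, 1, 2, 3, 12, 13.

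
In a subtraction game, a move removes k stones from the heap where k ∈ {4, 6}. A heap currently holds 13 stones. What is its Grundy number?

0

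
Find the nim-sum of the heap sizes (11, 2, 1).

8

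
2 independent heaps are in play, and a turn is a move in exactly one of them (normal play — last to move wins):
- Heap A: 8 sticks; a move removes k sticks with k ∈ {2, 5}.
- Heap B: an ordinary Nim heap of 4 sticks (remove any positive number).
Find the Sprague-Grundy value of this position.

4

Build the Grundy sequence for heap A with g(k) = mex{g(k−s) : s ∈ {2, 5}, s ≤ k}:
g(0) = mex{} = 0
g(1) = mex{} = 0
g(2) = mex{0} = 1
g(3) = mex{0} = 1
g(4) = mex{1} = 0
g(5) = mex{0,1} = 2
g(6) = mex{0} = 1
g(7) = mex{1,2} = 0
g(8) = mex{1} = 0
So g(8) = 0.
Heap B is a plain Nim heap of size 4, so its Grundy value is 4.
By the Sprague-Grundy theorem, the Grundy value of a sum of independent games is the XOR of the component values.
Combined value = 0 ⊕ 4 = 4.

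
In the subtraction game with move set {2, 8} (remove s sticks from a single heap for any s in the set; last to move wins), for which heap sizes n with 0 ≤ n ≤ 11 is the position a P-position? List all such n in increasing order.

Build the Grundy sequence with g(k) = mex{g(k−s) : s ∈ {2, 8}, s ≤ k}:
k:     0  1  2  3  4  5  6  7  8  9 10 11
g(k):  0  0  1  1  0  0  1  1  2  2  0  0
The P-positions (g = 0) in 0..11 are 0, 1, 4, 5, 10, 11.

0, 1, 4, 5, 10, 11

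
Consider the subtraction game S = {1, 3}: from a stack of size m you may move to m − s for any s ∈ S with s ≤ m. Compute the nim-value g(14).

Build the Grundy sequence with g(k) = mex{g(k−s) : s ∈ {1, 3}, s ≤ k}:
k:     0  1  2  3  4  5  6  7  8  9 10 11 12 13 14
g(k):  0  1  0  1  0  1  0  1  0  1  0  1  0  1  0
So g(14) = 0.

0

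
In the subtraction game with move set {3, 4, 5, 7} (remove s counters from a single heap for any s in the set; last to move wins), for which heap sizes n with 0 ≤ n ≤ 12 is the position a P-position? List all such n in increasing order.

0, 1, 2, 10, 11, 12

Build the Grundy sequence with g(k) = mex{g(k−s) : s ∈ {3, 4, 5, 7}, s ≤ k}:
k:     0  1  2  3  4  5  6  7  8  9 10 11 12
g(k):  0  0  0  1  1  1  2  2  2  3  0  0  0
The P-positions (g = 0) in 0..12 are 0, 1, 2, 10, 11, 12.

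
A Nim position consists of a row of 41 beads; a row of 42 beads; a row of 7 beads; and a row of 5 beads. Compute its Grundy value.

1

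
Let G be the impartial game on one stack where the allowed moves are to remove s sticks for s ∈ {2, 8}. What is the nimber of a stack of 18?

Compute g(0), g(1), … for moves {2, 8}:
k:     0  1  2  3  4  5  6  7  8  9 10 11 12 13 14 15 16 17 18
g(k):  0  0  1  1  0  0  1  1  2  2  0  0  1  1  0  0  1  1  2
So g(18) = 2.

2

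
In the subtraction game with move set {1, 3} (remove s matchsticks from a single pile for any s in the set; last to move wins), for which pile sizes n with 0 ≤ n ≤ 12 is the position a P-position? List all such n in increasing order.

Compute g(0), g(1), … for moves {1, 3}:
k:     0  1  2  3  4  5  6  7  8  9 10 11 12
g(k):  0  1  0  1  0  1  0  1  0  1  0  1  0
The P-positions (g = 0) in 0..12 are 0, 2, 4, 6, 8, 10, 12.

0, 2, 4, 6, 8, 10, 12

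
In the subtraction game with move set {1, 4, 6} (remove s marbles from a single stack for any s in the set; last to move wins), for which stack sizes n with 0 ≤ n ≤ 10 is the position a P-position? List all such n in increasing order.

Build the Grundy sequence with g(k) = mex{g(k−s) : s ∈ {1, 4, 6}, s ≤ k}:
k:     0  1  2  3  4  5  6  7  8  9 10
g(k):  0  1  0  1  2  0  1  0  1  2  0
The P-positions (g = 0) in 0..10 are 0, 2, 5, 7, 10.

0, 2, 5, 7, 10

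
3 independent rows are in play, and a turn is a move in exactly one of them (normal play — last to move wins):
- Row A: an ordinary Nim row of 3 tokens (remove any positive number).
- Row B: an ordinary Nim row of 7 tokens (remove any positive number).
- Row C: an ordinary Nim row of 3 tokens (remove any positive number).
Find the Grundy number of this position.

7

Row A is a plain Nim row of size 3, so its Grundy value is 3.
Row B is a plain Nim row of size 7, so its Grundy value is 7.
Row C is a plain Nim row of size 3, so its Grundy value is 3.
By the Sprague-Grundy theorem, the Grundy value of a sum of independent games is the XOR of the component values.
Combined value = 3 ⊕ 7 ⊕ 3 = 7.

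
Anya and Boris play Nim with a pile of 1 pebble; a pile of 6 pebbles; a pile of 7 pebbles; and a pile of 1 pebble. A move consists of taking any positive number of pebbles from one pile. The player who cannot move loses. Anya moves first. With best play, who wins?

Compute the nim-sum pairwise:
1 ⊕ 6 = 7
7 ⊕ 7 = 0
0 ⊕ 1 = 1
The nim-sum is 1 ≠ 0, so this is an N-position: the player to move can win; Anya has a winning move.

Anya wins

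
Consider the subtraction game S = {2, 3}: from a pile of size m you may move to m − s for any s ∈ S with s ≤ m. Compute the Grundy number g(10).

Build the Grundy sequence with g(k) = mex{g(k−s) : s ∈ {2, 3}, s ≤ k}:
k:     0  1  2  3  4  5  6  7  8  9 10
g(k):  0  0  1  1  2  0  0  1  1  2  0
So g(10) = 0.

0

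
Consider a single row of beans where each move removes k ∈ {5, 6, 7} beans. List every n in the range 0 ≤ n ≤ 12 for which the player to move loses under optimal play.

0, 1, 2, 3, 4, 12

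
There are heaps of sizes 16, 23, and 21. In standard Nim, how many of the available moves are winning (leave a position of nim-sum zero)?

3

Compute the nim-sum pairwise:
16 ^ 23 = 7
7 ^ 21 = 18
The overall nim-sum is X = 18. A heap of size p has a winning move iff p XOR X < p (reduce it to p XOR X).
  16: 16 XOR 18 = 2 < 16 — winning move (to 2).
  23: 23 XOR 18 = 5 < 23 — winning move (to 5).
  21: 21 XOR 18 = 7 < 21 — winning move (to 7).
That gives 3 winning moves.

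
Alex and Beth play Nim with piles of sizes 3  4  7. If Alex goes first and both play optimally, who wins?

Beth wins

In binary:
  011  (3)
  100  (4)
  111  (7)
  ---
  000  (0)
The nim-sum is 0, so this is a P-position: the player to move is in a losing position under optimal play; Alex is about to move from it and so loses — Beth wins.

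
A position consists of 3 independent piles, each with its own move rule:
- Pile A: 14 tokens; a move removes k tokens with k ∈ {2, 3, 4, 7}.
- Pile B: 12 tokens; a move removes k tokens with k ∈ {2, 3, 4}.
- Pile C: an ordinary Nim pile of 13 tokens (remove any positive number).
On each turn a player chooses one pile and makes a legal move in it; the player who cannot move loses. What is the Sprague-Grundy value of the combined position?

12

Grundy values for pile A (subtraction set {2, 3, 4, 7}):
g(0) = mex{} = 0
g(1) = mex{} = 0
g(2) = mex{0} = 1
g(3) = mex{0} = 1
g(4) = mex{0,1} = 2
g(5) = mex{0,1} = 2
g(6) = mex{1,2} = 0
g(7) = mex{0,1,2} = 3
g(8) = mex{0,2} = 1
g(9) = mex{0,1,2,3} = 4
g(10) = mex{0,1,3} = 2
g(11) = mex{1,2,3,4} = 0
g(12) = mex{1,2,4} = 0
g(13) = mex{0,2,4} = 1
g(14) = mex{0,2,3} = 1
So g(14) = 1.
Build the Grundy sequence for pile B with g(k) = mex{g(k−s) : s ∈ {2, 3, 4}, s ≤ k}:
k:     0  1  2  3  4  5  6  7  8  9 10 11 12
g(k):  0  0  1  1  2  2  0  0  1  1  2  2  0
So g(12) = 0.
Pile C is a plain Nim pile of size 13, so its Grundy value is 13.
The value of a disjunctive sum is the nim-sum of the parts.
Combined value = 1 XOR 0 XOR 13 = 12.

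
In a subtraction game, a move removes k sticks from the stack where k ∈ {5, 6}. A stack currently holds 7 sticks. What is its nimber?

1

Grundy values for subtraction set {5, 6}:
g(0) = mex{} = 0
g(1) = mex{} = 0
g(2) = mex{} = 0
g(3) = mex{} = 0
g(4) = mex{} = 0
g(5) = mex{0} = 1
g(6) = mex{0} = 1
g(7) = mex{0} = 1
So g(7) = 1.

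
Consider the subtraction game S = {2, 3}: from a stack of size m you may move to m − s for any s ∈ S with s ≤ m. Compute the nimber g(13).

Compute g(0), g(1), … for moves {2, 3}:
g(0) = mex{} = 0
g(1) = mex{} = 0
g(2) = mex{0} = 1
g(3) = mex{0} = 1
g(4) = mex{0,1} = 2
g(5) = mex{1} = 0
g(6) = mex{1,2} = 0
g(7) = mex{0,2} = 1
g(8) = mex{0} = 1
g(9) = mex{0,1} = 2
g(10) = mex{1} = 0
g(11) = mex{1,2} = 0
g(12) = mex{0,2} = 1
g(13) = mex{0} = 1
So g(13) = 1.

1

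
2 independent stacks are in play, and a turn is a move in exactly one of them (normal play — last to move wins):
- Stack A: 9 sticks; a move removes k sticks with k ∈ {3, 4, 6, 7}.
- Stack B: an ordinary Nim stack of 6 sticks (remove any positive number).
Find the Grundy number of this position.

For stack A, compute g(0), g(1), … with moves {3, 4, 6, 7}:
g(0) = mex{} = 0
g(1) = mex{} = 0
g(2) = mex{} = 0
g(3) = mex{0} = 1
g(4) = mex{0} = 1
g(5) = mex{0} = 1
g(6) = mex{0,1} = 2
g(7) = mex{0,1} = 2
g(8) = mex{0,1} = 2
g(9) = mex{0,1,2} = 3
So g(9) = 3.
Stack B is a plain Nim stack of size 6, so its Grundy value is 6.
By the Sprague-Grundy theorem, the Grundy value of a sum of independent games is the XOR of the component values.
Combined value = 3 ⊕ 6 = 5.

5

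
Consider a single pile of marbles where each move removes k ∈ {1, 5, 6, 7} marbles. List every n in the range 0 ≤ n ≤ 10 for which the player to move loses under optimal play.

0, 2, 4

Build the Grundy sequence with g(k) = mex{g(k−s) : s ∈ {1, 5, 6, 7}, s ≤ k}:
g(0) = mex{} = 0
g(1) = mex{0} = 1
g(2) = mex{1} = 0
g(3) = mex{0} = 1
g(4) = mex{1} = 0
g(5) = mex{0} = 1
g(6) = mex{0,1} = 2
g(7) = mex{0,1,2} = 3
g(8) = mex{0,1,3} = 2
g(9) = mex{0,1,2} = 3
g(10) = mex{0,1,3} = 2
The P-positions (g = 0) in 0..10 are 0, 2, 4.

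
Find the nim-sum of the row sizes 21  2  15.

24

Nim-sum: 21 XOR 2 XOR 15 = 24.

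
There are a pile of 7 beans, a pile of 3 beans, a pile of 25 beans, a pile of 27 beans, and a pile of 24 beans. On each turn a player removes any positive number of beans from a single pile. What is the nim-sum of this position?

Compute the nim-sum pairwise:
7 XOR 3 = 4
4 XOR 25 = 29
29 XOR 27 = 6
6 XOR 24 = 30

30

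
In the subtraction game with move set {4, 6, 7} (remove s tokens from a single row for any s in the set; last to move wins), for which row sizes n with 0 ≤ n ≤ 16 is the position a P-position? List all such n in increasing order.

0, 1, 2, 3, 11, 12, 13, 14

Build the Grundy sequence with g(k) = mex{g(k−s) : s ∈ {4, 6, 7}, s ≤ k}:
k:     0  1  2  3  4  5  6  7  8  9 10 11 12 13 14 15 16
g(k):  0  0  0  0  1  1  1  1  2  2  2  0  0  0  0  1  1
The P-positions (g = 0) in 0..16 are 0, 1, 2, 3, 11, 12, 13, 14.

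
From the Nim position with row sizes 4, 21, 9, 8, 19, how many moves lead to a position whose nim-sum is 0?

Bitwise XOR of the heap sizes:
  00100  (4)
  10101  (21)
  01001  (9)
  01000  (8)
  10011  (19)
  -----
  00011  (3)
The overall nim-sum is X = 3. A row of size p has a winning move iff p XOR X < p (reduce it to p XOR X).
  4: 4 XOR 3 = 7 ≥ 4 — no move.
  21: 21 XOR 3 = 22 ≥ 21 — no move.
  9: 9 XOR 3 = 10 ≥ 9 — no move.
  8: 8 XOR 3 = 11 ≥ 8 — no move.
  19: 19 XOR 3 = 16 < 19 — winning move (to 16).
That gives 1 winning move.

1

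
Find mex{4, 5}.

0

0 is not in the set, so the mex is 0.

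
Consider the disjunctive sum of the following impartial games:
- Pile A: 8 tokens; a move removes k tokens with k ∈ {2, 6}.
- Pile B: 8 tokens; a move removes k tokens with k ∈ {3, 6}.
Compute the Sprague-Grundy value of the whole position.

For pile A, compute g(0), g(1), … with moves {2, 6}:
k:     0  1  2  3  4  5  6  7  8
g(k):  0  0  1  1  0  0  1  1  0
So g(8) = 0.
For pile B, compute g(0), g(1), … with moves {3, 6}:
k:     0  1  2  3  4  5  6  7  8
g(k):  0  0  0  1  1  1  2  2  2
So g(8) = 2.
By the Sprague-Grundy theorem, the Grundy value of a sum of independent games is the XOR of the component values.
Combined value = 0 XOR 2 = 2.

2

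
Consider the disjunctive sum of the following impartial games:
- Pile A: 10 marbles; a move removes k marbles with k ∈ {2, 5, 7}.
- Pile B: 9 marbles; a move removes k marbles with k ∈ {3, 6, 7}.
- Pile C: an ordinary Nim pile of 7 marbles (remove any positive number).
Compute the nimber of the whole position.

4

Build the Grundy sequence for pile A with g(k) = mex{g(k−s) : s ∈ {2, 5, 7}, s ≤ k}:
k:     0  1  2  3  4  5  6  7  8  9 10
g(k):  0  0  1  1  0  2  1  3  2  2  0
So g(10) = 0.
Grundy values for pile B (subtraction set {3, 6, 7}):
k:     0  1  2  3  4  5  6  7  8  9
g(k):  0  0  0  1  1  1  2  2  2  3
So g(9) = 3.
Pile C is a plain Nim pile of size 7, so its Grundy value is 7.
By the Sprague-Grundy theorem, the Grundy value of a sum of independent games is the XOR of the component values.
Combined value = 0 XOR 3 XOR 7 = 4.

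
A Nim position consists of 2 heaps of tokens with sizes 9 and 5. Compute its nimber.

Write each in binary and XOR column by column:
  1001  (9)
  0101  (5)
  ----
  1100  (12)

12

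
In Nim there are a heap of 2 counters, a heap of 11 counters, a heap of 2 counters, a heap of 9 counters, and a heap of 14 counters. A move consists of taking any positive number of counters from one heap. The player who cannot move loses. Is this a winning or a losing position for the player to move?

Bitwise XOR of the heap sizes:
  0010  (2)
  1011  (11)
  0010  (2)
  1001  (9)
  1110  (14)
  ----
  1100  (12)
The nim-sum is 12 ≠ 0, so this is an N-position: the player to move can win.

Winning position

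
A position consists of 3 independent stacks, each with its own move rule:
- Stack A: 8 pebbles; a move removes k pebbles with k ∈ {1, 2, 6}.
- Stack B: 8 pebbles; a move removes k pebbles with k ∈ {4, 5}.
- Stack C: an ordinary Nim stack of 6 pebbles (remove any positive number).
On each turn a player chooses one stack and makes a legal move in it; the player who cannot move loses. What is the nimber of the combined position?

5

For stack A, compute g(0), g(1), … with moves {1, 2, 6}:
g(0) = mex{} = 0
g(1) = mex{0} = 1
g(2) = mex{0,1} = 2
g(3) = mex{1,2} = 0
g(4) = mex{0,2} = 1
g(5) = mex{0,1} = 2
g(6) = mex{0,1,2} = 3
g(7) = mex{1,2,3} = 0
g(8) = mex{0,2,3} = 1
So g(8) = 1.
Build the Grundy sequence for stack B with g(k) = mex{g(k−s) : s ∈ {4, 5}, s ≤ k}:
k:     0  1  2  3  4  5  6  7  8
g(k):  0  0  0  0  1  1  1  1  2
So g(8) = 2.
Stack C is a plain Nim stack of size 6, so its Grundy value is 6.
By the Sprague-Grundy theorem, the Grundy value of a sum of independent games is the XOR of the component values.
Combined value = 1 XOR 2 XOR 6 = 5.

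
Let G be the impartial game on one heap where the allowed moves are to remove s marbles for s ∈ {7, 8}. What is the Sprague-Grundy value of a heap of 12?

Compute g(0), g(1), … for moves {7, 8}:
k:     0  1  2  3  4  5  6  7  8  9 10 11 12
g(k):  0  0  0  0  0  0  0  1  1  1  1  1  1
So g(12) = 1.

1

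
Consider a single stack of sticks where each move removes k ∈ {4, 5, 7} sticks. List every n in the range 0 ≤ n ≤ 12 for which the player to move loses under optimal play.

0, 1, 2, 3, 11, 12

Build the Grundy sequence with g(k) = mex{g(k−s) : s ∈ {4, 5, 7}, s ≤ k}:
k:     0  1  2  3  4  5  6  7  8  9 10 11 12
g(k):  0  0  0  0  1  1  1  1  2  2  2  0  0
The P-positions (g = 0) in 0..12 are 0, 1, 2, 3, 11, 12.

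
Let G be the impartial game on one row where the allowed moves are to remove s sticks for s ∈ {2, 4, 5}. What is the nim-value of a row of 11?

2

Grundy values for subtraction set {2, 4, 5}:
g(0) = mex{} = 0
g(1) = mex{} = 0
g(2) = mex{0} = 1
g(3) = mex{0} = 1
g(4) = mex{0,1} = 2
g(5) = mex{0,1} = 2
g(6) = mex{0,1,2} = 3
g(7) = mex{1,2} = 0
g(8) = mex{1,2,3} = 0
g(9) = mex{0,2} = 1
g(10) = mex{0,2,3} = 1
g(11) = mex{0,1,3} = 2
So g(11) = 2.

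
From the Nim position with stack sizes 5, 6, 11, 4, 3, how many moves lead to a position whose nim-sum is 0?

1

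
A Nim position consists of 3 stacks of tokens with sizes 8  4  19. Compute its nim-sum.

31

Compute the nim-sum pairwise:
8 ⊕ 4 = 12
12 ⊕ 19 = 31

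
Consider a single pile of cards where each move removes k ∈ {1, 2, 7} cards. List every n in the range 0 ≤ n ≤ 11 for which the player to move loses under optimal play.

Build the Grundy sequence with g(k) = mex{g(k−s) : s ∈ {1, 2, 7}, s ≤ k}:
k:     0  1  2  3  4  5  6  7  8  9 10 11
g(k):  0  1  2  0  1  2  0  1  2  0  1  2
The P-positions (g = 0) in 0..11 are 0, 3, 6, 9.

0, 3, 6, 9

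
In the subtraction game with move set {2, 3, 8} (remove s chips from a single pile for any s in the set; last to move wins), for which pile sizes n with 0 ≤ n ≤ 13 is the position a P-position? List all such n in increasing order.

0, 1, 5, 6, 10, 11

Compute g(0), g(1), … for moves {2, 3, 8}:
k:     0  1  2  3  4  5  6  7  8  9 10 11 12 13
g(k):  0  0  1  1  2  0  0  1  1  2  0  0  1  1
The P-positions (g = 0) in 0..13 are 0, 1, 5, 6, 10, 11.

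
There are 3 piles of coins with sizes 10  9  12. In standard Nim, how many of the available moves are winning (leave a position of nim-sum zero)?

Compute the nim-sum pairwise:
10 ^ 9 = 3
3 ^ 12 = 15
The overall nim-sum is X = 15. A pile of size p has a winning move iff p XOR X < p (reduce it to p XOR X).
  10: 10 XOR 15 = 5 < 10 — winning move (to 5).
  9: 9 XOR 15 = 6 < 9 — winning move (to 6).
  12: 12 XOR 15 = 3 < 12 — winning move (to 3).
That gives 3 winning moves.

3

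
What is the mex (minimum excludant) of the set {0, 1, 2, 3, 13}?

4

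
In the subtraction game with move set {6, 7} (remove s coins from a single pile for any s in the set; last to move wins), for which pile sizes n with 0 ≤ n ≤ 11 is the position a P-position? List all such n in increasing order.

0, 1, 2, 3, 4, 5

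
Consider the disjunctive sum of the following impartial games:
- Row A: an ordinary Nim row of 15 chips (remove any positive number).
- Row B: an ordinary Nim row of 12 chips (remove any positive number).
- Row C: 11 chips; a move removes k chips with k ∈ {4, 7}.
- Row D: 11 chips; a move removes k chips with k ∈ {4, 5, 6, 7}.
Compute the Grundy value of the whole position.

Row A is a plain Nim row of size 15, so its Grundy value is 15.
Row B is a plain Nim row of size 12, so its Grundy value is 12.
For row C, compute g(0), g(1), … with moves {4, 7}:
k:     0  1  2  3  4  5  6  7  8  9 10 11
g(k):  0  0  0  0  1  1  1  1  2  2  2  0
So g(11) = 0.
For row D, compute g(0), g(1), … with moves {4, 5, 6, 7}:
k:     0  1  2  3  4  5  6  7  8  9 10 11
g(k):  0  0  0  0  1  1  1  1  2  2  2  0
So g(11) = 0.
The value of a disjunctive sum is the nim-sum of the parts.
Combined value = 15 XOR 12 XOR 0 XOR 0 = 3.

3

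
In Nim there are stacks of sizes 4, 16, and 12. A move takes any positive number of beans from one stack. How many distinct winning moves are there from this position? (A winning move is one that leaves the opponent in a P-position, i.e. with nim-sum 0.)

Compute the nim-sum pairwise:
4 ^ 16 = 20
20 ^ 12 = 24
The overall nim-sum is X = 24. A stack of size p has a winning move iff p XOR X < p (reduce it to p XOR X).
  4: 4 XOR 24 = 28 ≥ 4 — no move.
  16: 16 XOR 24 = 8 < 16 — winning move (to 8).
  12: 12 XOR 24 = 20 ≥ 12 — no move.
That gives 1 winning move.

1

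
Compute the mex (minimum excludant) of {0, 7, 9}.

1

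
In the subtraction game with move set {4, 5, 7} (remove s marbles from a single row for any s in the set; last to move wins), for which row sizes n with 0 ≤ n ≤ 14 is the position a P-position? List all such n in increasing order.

Build the Grundy sequence with g(k) = mex{g(k−s) : s ∈ {4, 5, 7}, s ≤ k}:
g(0) = mex{} = 0
g(1) = mex{} = 0
g(2) = mex{} = 0
g(3) = mex{} = 0
g(4) = mex{0} = 1
g(5) = mex{0} = 1
g(6) = mex{0} = 1
g(7) = mex{0} = 1
g(8) = mex{0,1} = 2
g(9) = mex{0,1} = 2
g(10) = mex{0,1} = 2
g(11) = mex{1} = 0
g(12) = mex{1,2} = 0
g(13) = mex{1,2} = 0
g(14) = mex{1,2} = 0
The P-positions (g = 0) in 0..14 are 0, 1, 2, 3, 11, 12, 13, 14.

0, 1, 2, 3, 11, 12, 13, 14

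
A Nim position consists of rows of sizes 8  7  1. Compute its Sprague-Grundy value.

Compute the nim-sum pairwise:
8 ^ 7 = 15
15 ^ 1 = 14

14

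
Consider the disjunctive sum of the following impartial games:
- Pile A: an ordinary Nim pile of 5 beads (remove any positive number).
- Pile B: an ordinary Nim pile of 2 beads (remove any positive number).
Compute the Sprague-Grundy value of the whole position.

7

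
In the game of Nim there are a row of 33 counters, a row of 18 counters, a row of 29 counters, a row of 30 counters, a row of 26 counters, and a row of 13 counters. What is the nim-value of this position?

Compute the nim-sum pairwise:
33 ^ 18 = 51
51 ^ 29 = 46
46 ^ 30 = 48
48 ^ 26 = 42
42 ^ 13 = 39

39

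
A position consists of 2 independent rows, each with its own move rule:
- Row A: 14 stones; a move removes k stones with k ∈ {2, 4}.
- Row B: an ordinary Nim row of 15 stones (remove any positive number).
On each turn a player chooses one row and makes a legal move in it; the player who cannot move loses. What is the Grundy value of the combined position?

Build the Grundy sequence for row A with g(k) = mex{g(k−s) : s ∈ {2, 4}, s ≤ k}:
g(0) = mex{} = 0
g(1) = mex{} = 0
g(2) = mex{0} = 1
g(3) = mex{0} = 1
g(4) = mex{0,1} = 2
g(5) = mex{0,1} = 2
g(6) = mex{1,2} = 0
g(7) = mex{1,2} = 0
g(8) = mex{0,2} = 1
g(9) = mex{0,2} = 1
g(10) = mex{0,1} = 2
g(11) = mex{0,1} = 2
g(12) = mex{1,2} = 0
g(13) = mex{1,2} = 0
g(14) = mex{0,2} = 1
So g(14) = 1.
Row B is a plain Nim row of size 15, so its Grundy value is 15.
By the Sprague-Grundy theorem, the Grundy value of a sum of independent games is the XOR of the component values.
Combined value = 1 ⊕ 15 = 14.

14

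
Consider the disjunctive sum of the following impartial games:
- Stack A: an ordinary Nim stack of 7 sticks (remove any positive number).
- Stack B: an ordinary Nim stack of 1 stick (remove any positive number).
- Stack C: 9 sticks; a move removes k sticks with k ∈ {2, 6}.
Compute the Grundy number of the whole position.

Stack A is a plain Nim stack of size 7, so its Grundy value is 7.
Stack B is a plain Nim stack of size 1, so its Grundy value is 1.
For stack C, compute g(0), g(1), … with moves {2, 6}:
k:     0  1  2  3  4  5  6  7  8  9
g(k):  0  0  1  1  0  0  1  1  0  0
So g(9) = 0.
By the Sprague-Grundy theorem, the Grundy value of a sum of independent games is the XOR of the component values.
Combined value = 7 ⊕ 1 ⊕ 0 = 6.

6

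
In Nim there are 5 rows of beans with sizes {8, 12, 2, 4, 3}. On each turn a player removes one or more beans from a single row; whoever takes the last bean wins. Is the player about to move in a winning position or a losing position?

Winning position

Nim-sum: 8 ^ 12 ^ 2 ^ 4 ^ 3 = 1.
The nim-sum is 1 ≠ 0, so this is an N-position: the player to move can win.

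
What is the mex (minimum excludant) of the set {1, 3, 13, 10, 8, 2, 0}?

4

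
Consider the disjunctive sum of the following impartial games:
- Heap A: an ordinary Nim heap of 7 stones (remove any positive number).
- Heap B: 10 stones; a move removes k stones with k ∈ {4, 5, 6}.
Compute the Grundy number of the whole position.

Heap A is a plain Nim heap of size 7, so its Grundy value is 7.
Build the Grundy sequence for heap B with g(k) = mex{g(k−s) : s ∈ {4, 5, 6}, s ≤ k}:
g(0) = mex{} = 0
g(1) = mex{} = 0
g(2) = mex{} = 0
g(3) = mex{} = 0
g(4) = mex{0} = 1
g(5) = mex{0} = 1
g(6) = mex{0} = 1
g(7) = mex{0} = 1
g(8) = mex{0,1} = 2
g(9) = mex{0,1} = 2
g(10) = mex{1} = 0
So g(10) = 0.
By the Sprague-Grundy theorem, the Grundy value of a sum of independent games is the XOR of the component values.
Combined value = 7 XOR 0 = 7.

7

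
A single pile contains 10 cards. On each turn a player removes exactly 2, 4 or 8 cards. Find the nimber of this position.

2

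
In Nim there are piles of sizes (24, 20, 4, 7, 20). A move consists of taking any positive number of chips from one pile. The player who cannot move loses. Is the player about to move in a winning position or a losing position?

Winning position

Bitwise XOR of the heap sizes:
  11000  (24)
  10100  (20)
  00100  (4)
  00111  (7)
  10100  (20)
  -----
  11011  (27)
The nim-sum is 27 ≠ 0, so this is an N-position: the player to move can win.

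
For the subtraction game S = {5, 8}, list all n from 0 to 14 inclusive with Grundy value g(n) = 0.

0, 1, 2, 3, 4, 13, 14

Grundy values for subtraction set {5, 8}:
k:     0  1  2  3  4  5  6  7  8  9 10 11 12 13 14
g(k):  0  0  0  0  0  1  1  1  1  1  2  2  2  0  0
The P-positions (g = 0) in 0..14 are 0, 1, 2, 3, 4, 13, 14.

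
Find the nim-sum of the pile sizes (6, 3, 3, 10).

Compute the nim-sum pairwise:
6 ^ 3 = 5
5 ^ 3 = 6
6 ^ 10 = 12

12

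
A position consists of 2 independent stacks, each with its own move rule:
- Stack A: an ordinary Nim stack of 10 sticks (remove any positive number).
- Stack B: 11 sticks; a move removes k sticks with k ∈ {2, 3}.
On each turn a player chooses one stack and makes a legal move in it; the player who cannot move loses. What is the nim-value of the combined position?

Stack A is a plain Nim stack of size 10, so its Grundy value is 10.
Build the Grundy sequence for stack B with g(k) = mex{g(k−s) : s ∈ {2, 3}, s ≤ k}:
g(0) = mex{} = 0
g(1) = mex{} = 0
g(2) = mex{0} = 1
g(3) = mex{0} = 1
g(4) = mex{0,1} = 2
g(5) = mex{1} = 0
g(6) = mex{1,2} = 0
g(7) = mex{0,2} = 1
g(8) = mex{0} = 1
g(9) = mex{0,1} = 2
g(10) = mex{1} = 0
g(11) = mex{1,2} = 0
So g(11) = 0.
The value of a disjunctive sum is the nim-sum of the parts.
Combined value = 10 ⊕ 0 = 10.

10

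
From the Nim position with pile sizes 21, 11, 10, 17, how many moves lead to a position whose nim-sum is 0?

1

In binary:
  10101  (21)
  01011  (11)
  01010  (10)
  10001  (17)
  -----
  00101  (5)
The overall nim-sum is X = 5. A pile of size p has a winning move iff p XOR X < p (reduce it to p XOR X).
  21: 21 XOR 5 = 16 < 21 — winning move (to 16).
  11: 11 XOR 5 = 14 ≥ 11 — no move.
  10: 10 XOR 5 = 15 ≥ 10 — no move.
  17: 17 XOR 5 = 20 ≥ 17 — no move.
That gives 1 winning move.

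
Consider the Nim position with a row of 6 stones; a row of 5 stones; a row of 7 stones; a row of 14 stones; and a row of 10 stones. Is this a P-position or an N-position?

P-position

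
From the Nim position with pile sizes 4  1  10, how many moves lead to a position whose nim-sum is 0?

1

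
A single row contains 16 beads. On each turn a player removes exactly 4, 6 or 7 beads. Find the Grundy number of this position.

1

Build the Grundy sequence with g(k) = mex{g(k−s) : s ∈ {4, 6, 7}, s ≤ k}:
k:     0  1  2  3  4  5  6  7  8  9 10 11 12 13 14 15 16
g(k):  0  0  0  0  1  1  1  1  2  2  2  0  0  0  0  1  1
So g(16) = 1.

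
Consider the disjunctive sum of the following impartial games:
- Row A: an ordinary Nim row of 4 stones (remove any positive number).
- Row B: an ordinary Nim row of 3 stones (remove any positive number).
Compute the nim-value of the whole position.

7

Row A is a plain Nim row of size 4, so its Grundy value is 4.
Row B is a plain Nim row of size 3, so its Grundy value is 3.
The value of a disjunctive sum is the nim-sum of the parts.
Combined value = 4 XOR 3 = 7.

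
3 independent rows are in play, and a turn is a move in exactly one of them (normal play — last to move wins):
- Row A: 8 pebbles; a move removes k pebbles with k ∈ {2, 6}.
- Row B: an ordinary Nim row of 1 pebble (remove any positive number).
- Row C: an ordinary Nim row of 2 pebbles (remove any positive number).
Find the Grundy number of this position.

Grundy values for row A (subtraction set {2, 6}):
g(0) = mex{} = 0
g(1) = mex{} = 0
g(2) = mex{0} = 1
g(3) = mex{0} = 1
g(4) = mex{1} = 0
g(5) = mex{1} = 0
g(6) = mex{0} = 1
g(7) = mex{0} = 1
g(8) = mex{1} = 0
So g(8) = 0.
Row B is a plain Nim row of size 1, so its Grundy value is 1.
Row C is a plain Nim row of size 2, so its Grundy value is 2.
By the Sprague-Grundy theorem, the Grundy value of a sum of independent games is the XOR of the component values.
Combined value = 0 ⊕ 1 ⊕ 2 = 3.

3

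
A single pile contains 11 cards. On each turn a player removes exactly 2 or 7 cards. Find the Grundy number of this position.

Grundy values for subtraction set {2, 7}:
k:     0  1  2  3  4  5  6  7  8  9 10 11
g(k):  0  0  1  1  0  0  1  1  2  0  0  1
So g(11) = 1.

1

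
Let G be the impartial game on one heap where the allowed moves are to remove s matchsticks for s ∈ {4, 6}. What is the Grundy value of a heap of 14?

1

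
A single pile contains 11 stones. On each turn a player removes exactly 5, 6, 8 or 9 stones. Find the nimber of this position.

2

Grundy values for subtraction set {5, 6, 8, 9}:
g(0) = mex{} = 0
g(1) = mex{} = 0
g(2) = mex{} = 0
g(3) = mex{} = 0
g(4) = mex{} = 0
g(5) = mex{0} = 1
g(6) = mex{0} = 1
g(7) = mex{0} = 1
g(8) = mex{0} = 1
g(9) = mex{0} = 1
g(10) = mex{0,1} = 2
g(11) = mex{0,1} = 2
So g(11) = 2.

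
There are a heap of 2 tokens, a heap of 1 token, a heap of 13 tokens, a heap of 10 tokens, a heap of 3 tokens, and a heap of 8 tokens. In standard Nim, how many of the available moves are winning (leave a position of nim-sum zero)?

3

Compute the nim-sum pairwise:
2 ⊕ 1 = 3
3 ⊕ 13 = 14
14 ⊕ 10 = 4
4 ⊕ 3 = 7
7 ⊕ 8 = 15
The overall nim-sum is X = 15. A heap of size p has a winning move iff p XOR X < p (reduce it to p XOR X).
  2: 2 XOR 15 = 13 ≥ 2 — no move.
  1: 1 XOR 15 = 14 ≥ 1 — no move.
  13: 13 XOR 15 = 2 < 13 — winning move (to 2).
  10: 10 XOR 15 = 5 < 10 — winning move (to 5).
  3: 3 XOR 15 = 12 ≥ 3 — no move.
  8: 8 XOR 15 = 7 < 8 — winning move (to 7).
That gives 3 winning moves.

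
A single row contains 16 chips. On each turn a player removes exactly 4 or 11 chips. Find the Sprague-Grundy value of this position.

Grundy values for subtraction set {4, 11}:
k:     0  1  2  3  4  5  6  7  8  9 10 11 12 13 14 15 16
g(k):  0  0  0  0  1  1  1  1  0  0  0  2  1  1  1  0  0
So g(16) = 0.

0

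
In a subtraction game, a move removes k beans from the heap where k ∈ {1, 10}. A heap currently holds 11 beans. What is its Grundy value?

0

Build the Grundy sequence with g(k) = mex{g(k−s) : s ∈ {1, 10}, s ≤ k}:
g(0) = mex{} = 0
g(1) = mex{0} = 1
g(2) = mex{1} = 0
g(3) = mex{0} = 1
g(4) = mex{1} = 0
g(5) = mex{0} = 1
g(6) = mex{1} = 0
g(7) = mex{0} = 1
g(8) = mex{1} = 0
g(9) = mex{0} = 1
g(10) = mex{0,1} = 2
g(11) = mex{1,2} = 0
So g(11) = 0.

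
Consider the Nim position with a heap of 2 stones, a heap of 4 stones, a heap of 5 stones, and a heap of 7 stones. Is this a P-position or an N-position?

Compute the nim-sum pairwise:
2 ⊕ 4 = 6
6 ⊕ 5 = 3
3 ⊕ 7 = 4
The nim-sum is 4 ≠ 0, so this is an N-position: the player to move can win.

N-position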